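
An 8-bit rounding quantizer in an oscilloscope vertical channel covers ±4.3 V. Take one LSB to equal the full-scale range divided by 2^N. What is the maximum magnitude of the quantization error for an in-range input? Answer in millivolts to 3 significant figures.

16.8 mV

Span: 4.3 V − (-4.3 V) = 8.6 V.
Step size = 8.6/256 V = 33.594 mV.
A rounding quantizer has |error| ≤ LSB/2 = 16.8 mV.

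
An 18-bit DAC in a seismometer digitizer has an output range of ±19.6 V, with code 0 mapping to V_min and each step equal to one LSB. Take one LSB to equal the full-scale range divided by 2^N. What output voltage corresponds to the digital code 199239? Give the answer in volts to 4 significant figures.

10.19 V

Range = 19.6 − (-19.6) = 39.2 V. LSB = 39.2 V / 2^18.
V_out = V_min + code × LSB = -19.6 V + 199239 × 39.2 V / 262144
      = -19.6 + 29.7934 = 10.1934 V.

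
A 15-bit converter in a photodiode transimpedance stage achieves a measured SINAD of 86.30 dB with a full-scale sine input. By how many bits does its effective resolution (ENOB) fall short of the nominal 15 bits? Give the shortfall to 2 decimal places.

0.96 bits

ENOB = (SINAD − 1.76)/6.02 = (86.30 − 1.76)/6.02 = 14.0432 bits.
Lost resolution: 15 − 14.0432 = 0.9568 bits.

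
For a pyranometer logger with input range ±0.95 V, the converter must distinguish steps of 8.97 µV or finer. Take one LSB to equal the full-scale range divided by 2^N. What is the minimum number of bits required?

18 bits

The full-scale span is 0.95 − (-0.95) = 1.9 V.
Required number of levels: 1.9/8.97 µV = 211820; smallest N with 2^N ≥ that is 18.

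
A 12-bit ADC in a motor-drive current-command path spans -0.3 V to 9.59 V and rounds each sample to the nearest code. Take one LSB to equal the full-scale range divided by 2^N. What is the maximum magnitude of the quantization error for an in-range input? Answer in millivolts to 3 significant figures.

1.21 mV

Range = 9.59 − (-0.3) = 9.89 V.
LSB = 9.89 V / 2^12 = 2.4146 mV.
|e|_max = LSB/2 = 1.21 mV.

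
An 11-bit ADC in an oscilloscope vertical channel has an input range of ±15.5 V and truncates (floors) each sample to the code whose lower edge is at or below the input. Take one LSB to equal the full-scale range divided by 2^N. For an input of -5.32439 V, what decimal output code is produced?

672

Span: 15.5 V − (-15.5 V) = 31 V. LSB = 31 V / 2^11 ≈ 15.14 mV.
code = ⌊(V_in − V_min)/LSB⌋ = ⌊(V_in − V_min) × 2^11 / range⌋
     = ⌊(-5.32439 − (-15.5)) × 2048 / 31⌋ = ⌊10.17561 × 2048/31⌋
     = ⌊672.247⌋ = 672.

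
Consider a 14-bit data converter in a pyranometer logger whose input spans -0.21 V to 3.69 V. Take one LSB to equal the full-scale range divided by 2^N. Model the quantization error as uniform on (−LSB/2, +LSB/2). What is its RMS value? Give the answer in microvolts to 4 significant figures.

The full-scale span is 3.69 − (-0.21) = 3.9 V.
One LSB is 3.9 V / 16384 = 238.037 µV.
For a uniform distribution on [−LSB/2, +LSB/2], V_rms = LSB/√12 = 238.037 µV/3.4641 = 68.72 µV.

68.72 µV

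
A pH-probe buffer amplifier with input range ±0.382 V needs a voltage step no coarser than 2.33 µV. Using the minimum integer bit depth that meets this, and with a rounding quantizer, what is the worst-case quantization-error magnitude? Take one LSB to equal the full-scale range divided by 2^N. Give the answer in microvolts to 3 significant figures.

0.729 µV

Range = 0.382 − (-0.382) = 0.764 V.
Required number of levels: 0.764/2.33 µV = 327900; smallest N with 2^N ≥ that is 19.
One LSB is 0.764 V / 524288 = 1.4572 µV.
Max error for round-to-nearest is LSB/2 = 0.729 µV.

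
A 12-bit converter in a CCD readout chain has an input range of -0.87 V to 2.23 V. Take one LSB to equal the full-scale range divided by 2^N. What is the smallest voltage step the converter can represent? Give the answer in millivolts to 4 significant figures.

Span: 2.23 V − (-0.87 V) = 3.1 V.
Number of codes = 2^12 = 4096.
LSB = 3.1 V ÷ 2^12 = 3.1/4096 V = 0.7568 mV.

0.7568 mV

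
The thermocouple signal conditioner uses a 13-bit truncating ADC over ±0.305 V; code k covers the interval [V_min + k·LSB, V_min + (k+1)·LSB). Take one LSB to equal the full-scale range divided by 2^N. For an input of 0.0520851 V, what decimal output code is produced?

Span: 0.305 V − (-0.305 V) = 0.61 V. LSB = 0.61 V / 2^13 ≈ 74.46 µV.
code = ⌊(V_in − V_min)/LSB⌋ = ⌊(V_in − V_min) × 2^13 / range⌋
     = ⌊(0.0520851 − (-0.305)) × 8192 / 0.61⌋ = ⌊0.3570851 × 8192/0.61⌋
     = ⌊4795.477⌋ = 4795.

4795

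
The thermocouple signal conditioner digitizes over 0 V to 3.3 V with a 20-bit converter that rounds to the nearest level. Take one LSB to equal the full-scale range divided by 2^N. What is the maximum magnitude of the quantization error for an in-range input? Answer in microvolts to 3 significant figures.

1.57 µV

Span = 3.3 V.
LSB = 3.3 V ÷ 2^20 = 3.3/1048576 V = 3.1471 µV.
Worst-case error for round-to-nearest is half an LSB: 1.57 µV.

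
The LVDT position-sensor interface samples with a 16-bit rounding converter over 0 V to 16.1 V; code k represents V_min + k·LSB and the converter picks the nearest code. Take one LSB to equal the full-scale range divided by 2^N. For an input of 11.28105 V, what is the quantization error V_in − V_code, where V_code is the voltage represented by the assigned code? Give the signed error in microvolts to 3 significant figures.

+44.1 µV

Full-scale range = 16.1 V. LSB = 16.1 V / 2^16 ≈ 245.7 µV.
Position in LSBs: (11.28105 − (0)) × 65536/16.1 = 45920.1797; rounding gives k = 45920.
V_code = V_min + k × range/2^16 = 0 + 45920 × 16.1/65536 = 11.281005859 V.
e = 11.28105 − (11.281005859) = +44.1 µV.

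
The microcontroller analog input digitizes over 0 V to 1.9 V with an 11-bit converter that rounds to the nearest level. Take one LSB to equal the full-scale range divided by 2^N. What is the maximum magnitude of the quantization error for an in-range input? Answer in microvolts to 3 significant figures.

Full-scale range = 1.9 V.
Step size = 1.9/2048 V = 0.92773 mV.
Worst-case error for round-to-nearest is half an LSB: 464 µV.

464 µV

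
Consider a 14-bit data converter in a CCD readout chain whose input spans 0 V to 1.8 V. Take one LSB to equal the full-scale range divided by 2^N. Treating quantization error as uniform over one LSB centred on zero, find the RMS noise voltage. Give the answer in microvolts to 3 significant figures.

31.7 µV

Span = 1.8 V.
LSB = 1.8 V / 2^14 = 109.86 µV.
RMS of a uniform error over width LSB is LSB/√12 = 31.7 µV.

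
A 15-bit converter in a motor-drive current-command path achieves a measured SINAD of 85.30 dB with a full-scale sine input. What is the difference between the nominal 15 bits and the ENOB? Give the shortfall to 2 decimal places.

1.12 bits

ENOB = (SINAD − 1.76)/6.02 = (85.30 − 1.76)/6.02 = 13.8771 bits.
15 − 13.8771 = 1.12 bits below nominal.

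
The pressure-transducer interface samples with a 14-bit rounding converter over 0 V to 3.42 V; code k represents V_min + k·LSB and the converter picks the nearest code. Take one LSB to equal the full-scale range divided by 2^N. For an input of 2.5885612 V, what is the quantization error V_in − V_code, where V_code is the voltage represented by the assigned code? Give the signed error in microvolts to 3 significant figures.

V_FS = 3.42 V. LSB = 3.42 V / 2^14 ≈ 208.7 µV.
(V_in − V_min)/LSB = (2.5885612 − (0)) × 16384/3.42 = 12400.8733 → nearest code k = 12401.
V_code = 0 + (12401/16384) × 3.42 = 2.5885876465 V.
Error = V_in − V_code = 2.5885612 − (2.5885876465) = −26.4 µV.

−26.4 µV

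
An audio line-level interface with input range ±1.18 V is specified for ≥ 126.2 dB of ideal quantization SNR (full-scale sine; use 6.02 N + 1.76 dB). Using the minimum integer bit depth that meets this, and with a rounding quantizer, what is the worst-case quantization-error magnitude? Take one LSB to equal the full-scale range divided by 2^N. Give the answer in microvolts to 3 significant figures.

Range = 1.18 − (-1.18) = 2.36 V.
6.02 N + 1.76 ≥ 126.2 gives N ≥ 20.671, so the minimum integer is 21.
LSB = 2.36 V ÷ 2^21 = 2.36/2097152 V = 1.1253 µV.
Half an LSB is 0.563 µV.

0.563 µV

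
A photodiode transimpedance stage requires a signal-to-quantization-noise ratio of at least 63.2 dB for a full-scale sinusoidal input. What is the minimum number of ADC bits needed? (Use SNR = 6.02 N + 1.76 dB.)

11 bits

Required N = ⌈(63.2 − 1.76)/6.02⌉ = ⌈10.206⌉ = 11.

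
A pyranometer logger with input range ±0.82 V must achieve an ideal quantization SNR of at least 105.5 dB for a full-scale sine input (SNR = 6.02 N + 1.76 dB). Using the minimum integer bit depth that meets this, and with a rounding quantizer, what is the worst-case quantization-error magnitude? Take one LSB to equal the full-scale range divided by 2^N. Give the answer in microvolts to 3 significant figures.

3.13 µV

Full-scale range = 0.82 V − (-0.82 V) = 1.64 V.
Solving 6.02 N ≥ 105.5 − 1.76: N ≥ 17.233. Round up → N = 18.
One LSB is 1.64 V / 262144 = 6.2561 µV.
|e|_max = LSB/2 = 3.13 µV.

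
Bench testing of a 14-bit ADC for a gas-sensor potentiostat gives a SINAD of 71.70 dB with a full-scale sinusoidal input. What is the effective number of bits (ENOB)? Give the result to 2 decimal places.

11.62 bits

ENOB = (71.70 − 1.76)/6.02 = 11.6179 bits.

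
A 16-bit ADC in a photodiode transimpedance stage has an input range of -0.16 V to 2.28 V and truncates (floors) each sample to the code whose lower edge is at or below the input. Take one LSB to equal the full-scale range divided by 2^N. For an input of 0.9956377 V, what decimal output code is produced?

Full-scale range = 2.28 V − (-0.16 V) = 2.44 V. LSB = 2.44 V / 2^16 ≈ 37.23 µV.
V_in − V_min = 0.9956377 − (-0.16) = 1.1556377 V.
Divide by LSB: 1.1556377 × 65536/2.44 = 31039.2919.
Truncating gives code 31039.

31039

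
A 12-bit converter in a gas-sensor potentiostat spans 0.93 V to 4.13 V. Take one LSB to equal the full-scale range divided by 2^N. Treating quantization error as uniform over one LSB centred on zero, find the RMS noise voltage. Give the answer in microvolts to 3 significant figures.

The full-scale span is 4.13 − (0.93) = 3.2 V.
One LSB is 3.2 V / 4096 = 0.78125 mV.
RMS of a uniform error over width LSB is LSB/√12 = 226 µV.

226 µV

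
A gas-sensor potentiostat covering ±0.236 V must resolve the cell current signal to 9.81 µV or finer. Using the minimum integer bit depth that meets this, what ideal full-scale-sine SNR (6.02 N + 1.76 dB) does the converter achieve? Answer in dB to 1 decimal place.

Full-scale range = 0.236 V − (-0.236 V) = 0.472 V.
Levels needed ≥ 0.472/9.81 µV = 48110. 2^16 = 65536 suffices, so N_min = 16.
6.02(16) + 1.76 = 98.08 dB.

98.1 dB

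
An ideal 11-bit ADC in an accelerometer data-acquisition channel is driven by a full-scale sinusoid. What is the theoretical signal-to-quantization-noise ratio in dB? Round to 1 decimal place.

SNR = 6.02·11 + 1.76 = 67.98 dB.

68.0 dB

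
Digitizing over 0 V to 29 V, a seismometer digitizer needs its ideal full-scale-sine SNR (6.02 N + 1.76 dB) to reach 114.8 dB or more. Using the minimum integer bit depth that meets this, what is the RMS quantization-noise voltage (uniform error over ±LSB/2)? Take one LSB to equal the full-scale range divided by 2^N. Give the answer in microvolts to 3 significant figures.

16.0 µV

Span = 29 V.
Solving 6.02 N ≥ 114.8 − 1.76: N ≥ 18.777. Round up → N = 19.
LSB = 29 V / 2^19 = 55.313 µV.
σ_q = LSB/√12 = 55.313 µV/3.4641 = 16.0 µV.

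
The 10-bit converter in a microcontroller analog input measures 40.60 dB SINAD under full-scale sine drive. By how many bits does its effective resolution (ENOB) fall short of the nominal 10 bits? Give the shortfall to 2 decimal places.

3.55 bits

ENOB = (SINAD − 1.76)/6.02 = (40.60 − 1.76)/6.02 = 6.4518 bits.
Shortfall = 10 − 6.4518 = 3.5482 bits.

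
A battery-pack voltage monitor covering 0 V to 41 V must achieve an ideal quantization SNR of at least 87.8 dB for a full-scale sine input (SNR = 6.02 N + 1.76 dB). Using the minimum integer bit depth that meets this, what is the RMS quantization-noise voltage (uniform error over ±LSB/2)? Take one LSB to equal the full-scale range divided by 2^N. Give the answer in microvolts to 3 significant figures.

Range is 41 V.
N ≥ (87.8 − 1.76)/6.02 = 14.292 → N_min = 15.
LSB = 41 V ÷ 2^15 = 41/32768 V = 1.2512 mV.
RMS noise = LSB/√12 = 361 µV.

361 µV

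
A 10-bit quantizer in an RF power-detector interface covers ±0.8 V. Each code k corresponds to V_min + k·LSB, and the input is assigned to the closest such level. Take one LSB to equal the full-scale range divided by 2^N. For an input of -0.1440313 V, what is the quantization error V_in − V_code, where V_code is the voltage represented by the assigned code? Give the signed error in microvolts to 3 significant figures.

Range = 0.8 − (-0.8) = 1.6 V. LSB = 1.6 V / 2^10 ≈ 1.563 mV.
(-0.1440313 − (-0.8)) / LSB = 0.6559687 × 1024/1.6 = 419.8200. Nearest integer: k = 420.
V_code = -0.8 + (420/1024) × 1.6 = -0.1437500000 V.
e = -0.1440313 − (-0.1437500000) = −281 µV.

−281 µV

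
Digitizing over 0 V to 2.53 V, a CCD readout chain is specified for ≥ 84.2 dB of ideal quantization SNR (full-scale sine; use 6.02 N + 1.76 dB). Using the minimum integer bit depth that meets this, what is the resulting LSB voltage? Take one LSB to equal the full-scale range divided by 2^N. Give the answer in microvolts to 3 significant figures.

154 µV

Span = 2.53 V.
Required N = ⌈(84.2 − 1.76)/6.02⌉ = ⌈13.694⌉ = 14.
Step size = 2.53/16384 V = 154 µV.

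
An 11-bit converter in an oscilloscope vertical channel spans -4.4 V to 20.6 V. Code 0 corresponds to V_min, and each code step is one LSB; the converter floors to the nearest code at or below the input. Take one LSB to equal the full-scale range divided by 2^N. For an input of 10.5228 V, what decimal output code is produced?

Span: 20.6 V − (-4.4 V) = 25 V. LSB = 25 V / 2^11 ≈ 12.21 mV.
V_in − V_min = 10.5228 − (-4.4) = 14.9228 V.
Divide by LSB: 14.9228 × 2048/25 = 1222.4758.
Truncating gives code 1222.

1222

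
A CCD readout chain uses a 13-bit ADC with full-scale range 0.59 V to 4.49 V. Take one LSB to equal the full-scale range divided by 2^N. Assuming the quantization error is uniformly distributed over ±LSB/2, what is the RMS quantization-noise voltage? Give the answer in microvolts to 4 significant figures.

Range = 4.49 − (0.59) = 3.9 V.
Step size = 3.9/8192 V = 476.074 µV.
σ_q = LSB/√12 = 476.074 µV/3.4641 = 137.4 µV.

137.4 µV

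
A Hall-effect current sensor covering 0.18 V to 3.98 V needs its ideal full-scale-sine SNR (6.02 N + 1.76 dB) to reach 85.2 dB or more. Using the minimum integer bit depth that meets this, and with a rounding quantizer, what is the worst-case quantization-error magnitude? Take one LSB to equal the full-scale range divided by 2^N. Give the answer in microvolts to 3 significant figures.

116 µV

Range = 3.98 − (0.18) = 3.8 V.
6.02 N + 1.76 ≥ 85.2 gives N ≥ 13.860, so the minimum integer is 14.
One LSB is 3.8 V / 16384 = 231.93 µV.
Half an LSB is 116 µV.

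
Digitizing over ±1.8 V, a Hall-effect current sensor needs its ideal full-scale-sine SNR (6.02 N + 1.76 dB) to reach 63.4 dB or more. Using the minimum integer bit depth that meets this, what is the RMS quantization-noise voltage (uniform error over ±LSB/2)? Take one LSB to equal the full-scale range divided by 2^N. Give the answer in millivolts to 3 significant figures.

0.507 mV

Span: 1.8 V − (-1.8 V) = 3.6 V.
Solving 6.02 N ≥ 63.4 − 1.76: N ≥ 10.239. Round up → N = 11.
One LSB is 3.6 V / 2048 = 1.7578 mV.
V_rms = LSB/√12 = 0.507 mV.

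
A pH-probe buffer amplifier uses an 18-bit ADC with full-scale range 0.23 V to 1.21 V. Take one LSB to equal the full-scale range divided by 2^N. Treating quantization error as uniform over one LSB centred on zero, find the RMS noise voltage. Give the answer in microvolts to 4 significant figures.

The full-scale span is 1.21 − (0.23) = 0.98 V.
One LSB is 0.98 V / 262144 = 3.73840 µV.
RMS of a uniform error over width LSB is LSB/√12 = 1.079 µV.

1.079 µV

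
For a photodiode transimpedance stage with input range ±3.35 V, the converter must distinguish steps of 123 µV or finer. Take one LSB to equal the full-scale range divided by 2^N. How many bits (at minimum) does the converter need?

Span: 3.35 V − (-3.35 V) = 6.7 V.
Required number of levels: 6.7/123 µV = 54472; smallest N with 2^N ≥ that is 16.

16 bits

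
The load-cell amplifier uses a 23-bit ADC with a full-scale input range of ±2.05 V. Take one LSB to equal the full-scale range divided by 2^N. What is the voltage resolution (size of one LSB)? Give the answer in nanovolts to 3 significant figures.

489 nV

Range = 2.05 − (-2.05) = 4.1 V.
Number of codes = 2^23 = 8388608.
LSB = 4.1 V / 2^23 = 489 nV.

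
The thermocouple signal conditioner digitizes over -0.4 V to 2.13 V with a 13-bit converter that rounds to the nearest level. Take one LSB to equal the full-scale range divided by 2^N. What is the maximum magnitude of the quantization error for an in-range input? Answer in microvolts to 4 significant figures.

154.4 µV

Span: 2.13 V − (-0.4 V) = 2.53 V.
LSB = 2.53 V / 2^13 = 308.838 µV.
A rounding quantizer has |error| ≤ LSB/2 = 154.4 µV.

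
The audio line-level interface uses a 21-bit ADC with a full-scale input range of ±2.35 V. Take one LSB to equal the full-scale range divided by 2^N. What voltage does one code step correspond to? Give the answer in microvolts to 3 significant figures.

Span: 2.35 V − (-2.35 V) = 4.7 V.
There are 2^21 = 2097152 steps.
Step size = 4.7/2097152 V = 2.24 µV.

2.24 µV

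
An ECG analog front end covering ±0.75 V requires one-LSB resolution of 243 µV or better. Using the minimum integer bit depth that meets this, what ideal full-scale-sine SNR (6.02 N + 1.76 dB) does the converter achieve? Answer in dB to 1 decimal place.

Range = 0.75 − (-0.75) = 1.5 V.
Required number of levels: 1.5/243 µV = 6172.8; smallest N with 2^N ≥ that is 13.
6.02(13) + 1.76 = 80.02 dB.

80.0 dB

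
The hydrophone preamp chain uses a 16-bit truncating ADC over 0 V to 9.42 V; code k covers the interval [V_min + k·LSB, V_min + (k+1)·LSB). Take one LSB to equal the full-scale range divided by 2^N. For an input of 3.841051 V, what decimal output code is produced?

26722

Range is 9.42 V. LSB = 9.42 V / 2^16 ≈ 143.7 µV.
code = ⌊(V_in − V_min)/LSB⌋ = ⌊(V_in − V_min) × 2^16 / range⌋
     = ⌊(3.841051 − (0)) × 65536 / 9.42⌋ = ⌊3.841051 × 65536/9.42⌋
     = ⌊26722.624⌋ = 26722.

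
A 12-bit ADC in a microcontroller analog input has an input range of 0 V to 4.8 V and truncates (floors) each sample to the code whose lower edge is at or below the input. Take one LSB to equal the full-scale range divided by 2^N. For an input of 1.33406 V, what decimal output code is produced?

1138

V_FS = 4.8 V. LSB = 4.8 V / 2^12 ≈ 1.172 mV.
V_in − V_min = 1.33406 − (0) = 1.33406 V.
Divide by LSB: 1.33406 × 4096/4.8 = 1138.3979.
Truncating gives code 1138.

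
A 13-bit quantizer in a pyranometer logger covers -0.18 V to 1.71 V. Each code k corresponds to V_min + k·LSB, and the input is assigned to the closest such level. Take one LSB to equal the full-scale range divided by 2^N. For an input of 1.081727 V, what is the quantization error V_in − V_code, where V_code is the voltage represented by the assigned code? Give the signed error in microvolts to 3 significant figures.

−41.8 µV

Span: 1.71 V − (-0.18 V) = 1.89 V. LSB = 1.89 V / 2^13 ≈ 230.7 µV.
(V_in − V_min)/LSB = (1.081727 − (-0.18)) × 8192/1.89 = 5468.8188 → nearest code k = 5469.
Reconstructed level: -0.18 + 5469 × 1.89/8192 V = 1.081768799 V.
e = 1.081727 − (1.081768799) = −41.8 µV.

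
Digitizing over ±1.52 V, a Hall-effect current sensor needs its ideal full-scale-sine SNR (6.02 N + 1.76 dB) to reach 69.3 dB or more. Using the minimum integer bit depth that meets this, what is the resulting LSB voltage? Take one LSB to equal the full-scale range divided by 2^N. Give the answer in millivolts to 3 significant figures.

0.742 mV

The full-scale span is 1.52 − (-1.52) = 3.04 V.
6.02 N + 1.76 ≥ 69.3 gives N ≥ 11.219, so the minimum integer is 12.
LSB = 3.04 V / 2^12 = 0.742 mV.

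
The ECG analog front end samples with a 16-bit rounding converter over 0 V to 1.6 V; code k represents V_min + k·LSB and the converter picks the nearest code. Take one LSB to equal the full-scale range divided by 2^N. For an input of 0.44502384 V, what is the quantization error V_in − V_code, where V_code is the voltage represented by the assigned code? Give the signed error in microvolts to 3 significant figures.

V_FS = 1.6 V. LSB = 1.6 V / 2^16 ≈ 24.41 µV.
Position in LSBs: (0.44502384 − (0)) × 65536/1.6 = 18228.1765; rounding gives k = 18228.
Reconstructed level: 0 + 18228 × 1.6/65536 V = 0.44501953125 V.
Error = V_in − V_code = 0.44502384 − (0.44501953125) = +4.31 µV.

+4.31 µV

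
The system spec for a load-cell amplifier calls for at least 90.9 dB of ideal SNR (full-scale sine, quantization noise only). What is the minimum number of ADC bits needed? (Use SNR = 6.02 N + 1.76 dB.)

Required N = ⌈(90.9 − 1.76)/6.02⌉ = ⌈14.807⌉ = 15.

15 bits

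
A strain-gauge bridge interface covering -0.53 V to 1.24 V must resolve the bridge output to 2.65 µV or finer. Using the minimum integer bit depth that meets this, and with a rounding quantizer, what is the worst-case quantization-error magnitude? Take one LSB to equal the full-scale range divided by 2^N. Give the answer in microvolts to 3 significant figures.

Range = 1.24 − (-0.53) = 1.77 V.
Need 2^N ≥ 1.77 V / 2.65 µV = 667900 → N_min = 20.
LSB = 1.77 V / 2^20 = 1.6880 µV.
Max error for round-to-nearest is LSB/2 = 0.844 µV.

0.844 µV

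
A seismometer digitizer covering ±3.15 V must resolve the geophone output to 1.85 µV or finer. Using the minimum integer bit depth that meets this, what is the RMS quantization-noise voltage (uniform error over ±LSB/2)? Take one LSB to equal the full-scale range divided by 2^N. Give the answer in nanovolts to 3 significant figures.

434 nV

Full-scale range = 3.15 V − (-3.15 V) = 6.3 V.
6.3 V / 1.85 µV = 3.405e6. Since 2^21 = 2097152 and 2^22 = 4194304, N = 22.
One LSB is 6.3 V / 4194304 = 1.5020 µV.
V_rms = LSB/√12 = 434 nV.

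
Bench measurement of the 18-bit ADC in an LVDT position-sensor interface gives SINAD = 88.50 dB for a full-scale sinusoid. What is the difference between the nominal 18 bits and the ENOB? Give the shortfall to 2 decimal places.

3.59 bits

ENOB = (SINAD − 1.76)/6.02 = (88.50 − 1.76)/6.02 = 14.4086 bits.
18 − 14.4086 = 3.59 bits below nominal.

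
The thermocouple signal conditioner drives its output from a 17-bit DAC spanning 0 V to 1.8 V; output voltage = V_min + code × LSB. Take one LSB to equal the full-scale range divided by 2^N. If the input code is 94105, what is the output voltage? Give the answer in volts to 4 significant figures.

Range is 1.8 V. LSB = 1.8 V / 2^17.
V_out = V_min + code × LSB = 0 V + 94105 × 1.8 V / 131072
      = 0 + 1.29234 = 1.29234 V.

1.292 V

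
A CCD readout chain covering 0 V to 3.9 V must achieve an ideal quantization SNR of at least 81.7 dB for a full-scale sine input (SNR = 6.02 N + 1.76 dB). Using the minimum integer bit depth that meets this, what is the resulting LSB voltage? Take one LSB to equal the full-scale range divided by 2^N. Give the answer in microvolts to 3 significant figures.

238 µV

V_FS = 3.9 V.
6.02 N + 1.76 ≥ 81.7 gives N ≥ 13.279, so the minimum integer is 14.
Step size = 3.9/16384 V = 238 µV.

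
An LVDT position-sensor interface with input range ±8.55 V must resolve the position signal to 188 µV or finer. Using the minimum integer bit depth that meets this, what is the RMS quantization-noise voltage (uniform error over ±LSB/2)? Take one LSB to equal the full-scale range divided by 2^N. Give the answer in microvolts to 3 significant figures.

The full-scale span is 8.55 − (-8.55) = 17.1 V.
Required number of levels: 17.1/188 µV = 90957; smallest N with 2^N ≥ that is 17.
LSB = 17.1 V ÷ 2^17 = 17.1/131072 V = 130.46 µV.
RMS noise = LSB/√12 = 37.7 µV.

37.7 µV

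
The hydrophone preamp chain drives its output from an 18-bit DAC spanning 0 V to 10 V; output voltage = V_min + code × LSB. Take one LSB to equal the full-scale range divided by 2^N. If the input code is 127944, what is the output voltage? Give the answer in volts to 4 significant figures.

4.881 V

V_FS = 10 V. LSB = 10 V / 2^18.
Output = V_min + (127944/262144) × range = 0 + 0.488068 × 10 V
      = 0 + 4.88068 = 4.88068 V.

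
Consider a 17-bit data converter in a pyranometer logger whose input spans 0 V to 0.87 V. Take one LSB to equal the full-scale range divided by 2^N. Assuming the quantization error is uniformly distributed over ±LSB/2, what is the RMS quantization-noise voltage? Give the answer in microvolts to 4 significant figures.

V_FS = 0.87 V.
One LSB is 0.87 V / 131072 = 6.63757 µV.
σ_q = LSB/√12 = 6.63757 µV/3.4641 = 1.916 µV.

1.916 µV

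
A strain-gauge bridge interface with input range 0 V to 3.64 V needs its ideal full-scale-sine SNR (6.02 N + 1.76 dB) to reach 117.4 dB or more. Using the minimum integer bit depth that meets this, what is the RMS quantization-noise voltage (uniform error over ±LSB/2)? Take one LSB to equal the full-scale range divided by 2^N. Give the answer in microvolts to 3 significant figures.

V_FS = 3.64 V.
6.02 N + 1.76 ≥ 117.4 gives N ≥ 19.209, so the minimum integer is 20.
LSB = 3.64 V / 2^20 = 3.4714 µV.
RMS noise = LSB/√12 = 1.00 µV.

1.00 µV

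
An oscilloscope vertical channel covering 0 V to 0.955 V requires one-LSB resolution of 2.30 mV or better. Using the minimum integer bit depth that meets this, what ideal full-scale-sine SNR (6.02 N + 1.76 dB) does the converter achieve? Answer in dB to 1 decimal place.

V_FS = 0.955 V.
Required number of levels: 0.955/2.30 mV = 415.22; smallest N with 2^N ≥ that is 9.
6.02(9) + 1.76 = 55.94 dB.

55.9 dB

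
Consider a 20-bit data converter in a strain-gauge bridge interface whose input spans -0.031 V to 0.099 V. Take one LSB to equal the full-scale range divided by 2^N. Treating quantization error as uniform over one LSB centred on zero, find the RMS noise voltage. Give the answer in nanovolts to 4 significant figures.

35.79 nV

Span: 0.099 V − (-0.031 V) = 0.13 V.
One LSB is 0.13 V / 1048576 = 123.978 nV.
For a uniform distribution on [−LSB/2, +LSB/2], V_rms = LSB/√12 = 123.978 nV/3.4641 = 35.79 nV.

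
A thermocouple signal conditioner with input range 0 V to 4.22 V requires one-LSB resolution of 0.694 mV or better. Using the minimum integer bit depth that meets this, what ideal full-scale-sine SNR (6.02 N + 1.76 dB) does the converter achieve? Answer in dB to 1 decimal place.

V_FS = 4.22 V.
Levels needed ≥ 4.22/0.694 mV = 6081. 2^13 = 8192 suffices, so N_min = 13.
Ideal SNR at N = 13: 6.02·13 + 1.76 = 80.0 dB.

80.0 dB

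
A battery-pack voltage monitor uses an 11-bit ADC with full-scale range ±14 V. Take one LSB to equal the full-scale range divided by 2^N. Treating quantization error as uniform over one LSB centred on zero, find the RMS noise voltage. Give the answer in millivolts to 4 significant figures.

Span: 14 V − (-14 V) = 28 V.
One LSB is 28 V / 2048 = 13.6719 mV.
For a uniform distribution on [−LSB/2, +LSB/2], V_rms = LSB/√12 = 13.6719 mV/3.4641 = 3.947 mV.

3.947 mV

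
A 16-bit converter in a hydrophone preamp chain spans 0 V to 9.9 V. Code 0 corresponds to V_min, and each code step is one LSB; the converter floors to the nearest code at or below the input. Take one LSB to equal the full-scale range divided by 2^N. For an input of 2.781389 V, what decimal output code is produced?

V_FS = 9.9 V. LSB = 9.9 V / 2^16 ≈ 151.1 µV.
(V_in − V_min) × 2^16/range = (2.781389 − (0)) × 65536/9.9 = 18412.233.
Floor → code = 18412.

18412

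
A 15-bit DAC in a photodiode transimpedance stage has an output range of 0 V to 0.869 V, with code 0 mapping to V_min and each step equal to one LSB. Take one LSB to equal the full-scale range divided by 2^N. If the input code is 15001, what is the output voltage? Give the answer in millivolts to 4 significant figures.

Full-scale range = 0.869 V. LSB = 0.869 V / 2^15.
V_out = 0 + 15001 × (0.869/32768) V
      = 0 + 0.397823 = 0.397823 V.

397.8 mV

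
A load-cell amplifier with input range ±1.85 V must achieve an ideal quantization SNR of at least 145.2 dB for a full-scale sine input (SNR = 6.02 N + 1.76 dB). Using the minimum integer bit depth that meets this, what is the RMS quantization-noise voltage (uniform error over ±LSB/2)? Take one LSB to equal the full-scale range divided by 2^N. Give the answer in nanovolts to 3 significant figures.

Span: 1.85 V − (-1.85 V) = 3.7 V.
6.02 N + 1.76 ≥ 145.2 gives N ≥ 23.827, so the minimum integer is 24.
Step size = 3.7/16777216 V = 220.54 nV.
RMS noise = LSB/√12 = 63.7 nV.

63.7 nV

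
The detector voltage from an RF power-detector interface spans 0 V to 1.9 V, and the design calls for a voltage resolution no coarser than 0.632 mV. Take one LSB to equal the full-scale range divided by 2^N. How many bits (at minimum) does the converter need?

Full-scale range = 1.9 V.
1.9 V / 0.632 mV = 3006. Since 2^11 = 2048 and 2^12 = 4096, N = 12.

12 bits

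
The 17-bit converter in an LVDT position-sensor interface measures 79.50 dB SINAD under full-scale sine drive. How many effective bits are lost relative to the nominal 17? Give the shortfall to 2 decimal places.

4.09 bits

Effective bits = (79.50 − 1.76)/6.02 = 12.9136.
17 − 12.9136 = 4.09 bits below nominal.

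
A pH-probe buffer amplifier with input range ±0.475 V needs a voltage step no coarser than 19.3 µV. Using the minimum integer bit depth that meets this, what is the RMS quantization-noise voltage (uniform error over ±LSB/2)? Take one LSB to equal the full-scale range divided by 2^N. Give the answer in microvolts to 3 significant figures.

The full-scale span is 0.475 − (-0.475) = 0.95 V.
0.95 V / 19.3 µV = 49220. Since 2^15 = 32768 and 2^16 = 65536, N = 16.
Step size = 0.95/65536 V = 14.496 µV.
σ_q = LSB/√12 = 14.496 µV/3.4641 = 4.18 µV.

4.18 µV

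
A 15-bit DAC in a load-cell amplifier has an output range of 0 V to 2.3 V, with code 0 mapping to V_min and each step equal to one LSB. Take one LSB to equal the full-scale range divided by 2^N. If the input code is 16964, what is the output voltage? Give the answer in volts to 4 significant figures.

1.191 V

Range is 2.3 V. LSB = 2.3 V / 2^15.
V_out = 0 + 16964 × (2.3/32768) V
      = 0 V + 1.19071 V = 1.19071 V.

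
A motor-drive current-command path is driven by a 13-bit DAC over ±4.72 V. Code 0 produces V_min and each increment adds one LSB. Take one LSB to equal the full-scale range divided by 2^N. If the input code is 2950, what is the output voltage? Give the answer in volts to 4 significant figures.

Range = 4.72 − (-4.72) = 9.44 V. LSB = 9.44 V / 2^13.
Output = V_min + (2950/8192) × range = -4.72 + 0.360107 × 9.44 V
      = -4.72 V + 3.39941 V = -1.32059 V.

-1.321 V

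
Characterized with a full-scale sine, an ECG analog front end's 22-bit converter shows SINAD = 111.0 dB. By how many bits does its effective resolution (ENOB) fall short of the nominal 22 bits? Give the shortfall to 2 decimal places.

Effective bits = (111.0 − 1.76)/6.02 = 18.1462.
Lost resolution: 22 − 18.1462 = 3.8538 bits.

3.85 bits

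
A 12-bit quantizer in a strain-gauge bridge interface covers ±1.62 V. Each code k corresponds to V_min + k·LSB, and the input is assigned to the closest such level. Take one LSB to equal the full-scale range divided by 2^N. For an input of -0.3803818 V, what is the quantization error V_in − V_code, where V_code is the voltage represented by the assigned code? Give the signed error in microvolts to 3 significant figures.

+96.7 µV

Full-scale range = 1.62 V − (-1.62 V) = 3.24 V. LSB = 3.24 V / 2^12 ≈ 0.7910 mV.
(-0.3803818 − (-1.62)) / LSB = 1.2396182 × 4096/3.24 = 1567.1223. Nearest integer: k = 1567.
V_code = -1.62 + (1567/4096) × 3.24 = -0.3804785156 V.
Error = V_in − V_code = -0.3803818 − (-0.3804785156) = +96.7 µV.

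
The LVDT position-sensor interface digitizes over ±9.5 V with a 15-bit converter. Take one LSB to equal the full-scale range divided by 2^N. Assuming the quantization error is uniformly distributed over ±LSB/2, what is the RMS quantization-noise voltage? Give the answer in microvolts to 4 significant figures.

167.4 µV

Full-scale range = 9.5 V − (-9.5 V) = 19 V.
One LSB is 19 V / 32768 = 0.579834 mV.
RMS of a uniform error over width LSB is LSB/√12 = 167.4 µV.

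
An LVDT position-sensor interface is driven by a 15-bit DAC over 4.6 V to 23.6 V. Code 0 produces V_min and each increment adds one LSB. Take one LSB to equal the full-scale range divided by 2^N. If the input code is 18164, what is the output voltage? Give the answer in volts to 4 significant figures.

Span: 23.6 V − (4.6 V) = 19 V. LSB = 19 V / 2^15.
V_out = V_min + code × LSB = 4.6 V + 18164 × 19 V / 32768
      = 4.6 V + 10.5321 V = 15.1321 V.

15.13 V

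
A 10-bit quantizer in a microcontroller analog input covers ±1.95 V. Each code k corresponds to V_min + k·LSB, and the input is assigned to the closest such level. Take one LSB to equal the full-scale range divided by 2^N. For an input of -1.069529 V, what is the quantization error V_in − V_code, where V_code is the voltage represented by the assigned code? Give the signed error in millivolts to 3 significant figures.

Range = 1.95 − (-1.95) = 3.9 V. LSB = 3.9 V / 2^10 ≈ 3.809 mV.
(V_in − V_min)/LSB = (-1.069529 − (-1.95)) × 1024/3.9 = 231.1801 → nearest code k = 231.
V_code = V_min + k × range/2^10 = -1.95 + 231 × 3.9/1024 = -1.070214844 V.
e = -1.069529 − (-1.070214844) = +0.686 mV.

+0.686 mV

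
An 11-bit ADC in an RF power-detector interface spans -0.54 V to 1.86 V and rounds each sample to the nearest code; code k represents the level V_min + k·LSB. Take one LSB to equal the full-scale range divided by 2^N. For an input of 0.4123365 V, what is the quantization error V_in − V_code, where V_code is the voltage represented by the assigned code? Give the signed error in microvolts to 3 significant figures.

−398 µV

Span: 1.86 V − (-0.54 V) = 2.4 V. LSB = 2.4 V / 2^11 ≈ 1.172 mV.
Position in LSBs: (0.4123365 − (-0.54)) × 2048/2.4 = 812.6605; rounding gives k = 813.
Reconstructed level: -0.54 + 813 × 2.4/2048 V = 0.4127343750 V.
V_in − V_code = 0.4123365 − (0.4127343750) = −398 µV.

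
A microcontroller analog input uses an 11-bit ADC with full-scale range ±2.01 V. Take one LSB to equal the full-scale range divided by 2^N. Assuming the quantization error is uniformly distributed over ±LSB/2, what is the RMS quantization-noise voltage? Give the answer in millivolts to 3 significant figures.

Range = 2.01 − (-2.01) = 4.02 V.
LSB = 4.02 V / 2^11 = 1.9629 mV.
RMS of a uniform error over width LSB is LSB/√12 = 0.567 mV.

0.567 mV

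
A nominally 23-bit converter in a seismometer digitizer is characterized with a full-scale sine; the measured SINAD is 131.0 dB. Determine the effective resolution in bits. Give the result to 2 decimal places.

Inverting SNR = 6.02 N + 1.76: N_eff = (131.0 − 1.76)/6.02 = 21.4684.

21.47 bits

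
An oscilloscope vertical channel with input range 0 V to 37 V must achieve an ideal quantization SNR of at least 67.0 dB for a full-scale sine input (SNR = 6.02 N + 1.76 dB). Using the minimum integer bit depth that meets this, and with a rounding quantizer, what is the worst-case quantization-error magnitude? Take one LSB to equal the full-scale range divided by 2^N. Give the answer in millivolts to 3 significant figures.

V_FS = 37 V.
6.02 N + 1.76 ≥ 67.0 gives N ≥ 10.837, so the minimum integer is 11.
Step size = 37/2048 V = 18.066 mV.
Half an LSB is 9.03 mV.

9.03 mV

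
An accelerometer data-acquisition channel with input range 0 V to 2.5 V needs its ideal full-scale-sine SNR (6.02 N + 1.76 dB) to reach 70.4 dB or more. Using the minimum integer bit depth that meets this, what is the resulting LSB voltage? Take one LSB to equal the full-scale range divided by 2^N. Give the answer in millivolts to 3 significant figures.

0.610 mV

Range is 2.5 V.
Solving 6.02 N ≥ 70.4 − 1.76: N ≥ 11.402. Round up → N = 12.
LSB = 2.5 V ÷ 2^12 = 2.5/4096 V = 0.610 mV.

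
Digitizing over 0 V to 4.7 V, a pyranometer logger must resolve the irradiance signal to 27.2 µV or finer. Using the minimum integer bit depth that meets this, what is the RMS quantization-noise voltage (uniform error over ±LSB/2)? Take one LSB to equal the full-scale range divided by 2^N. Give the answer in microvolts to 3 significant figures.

V_FS = 4.7 V.
4.7 V / 27.2 µV = 172800. Since 2^17 = 131072 and 2^18 = 262144, N = 18.
LSB = 4.7 V ÷ 2^18 = 4.7/262144 V = 17.929 µV.
V_rms = LSB/√12 = 5.18 µV.

5.18 µV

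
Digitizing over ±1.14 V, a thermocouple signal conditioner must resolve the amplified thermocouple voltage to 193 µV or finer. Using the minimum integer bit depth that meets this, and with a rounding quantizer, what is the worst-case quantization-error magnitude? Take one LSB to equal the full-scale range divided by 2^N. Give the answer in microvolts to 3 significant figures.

69.6 µV

Span: 1.14 V − (-1.14 V) = 2.28 V.
Need 2^N ≥ 2.28 V / 193 µV = 11810 → N_min = 14.
LSB = 2.28 V / 2^14 = 139.16 µV.
Max error for round-to-nearest is LSB/2 = 69.6 µV.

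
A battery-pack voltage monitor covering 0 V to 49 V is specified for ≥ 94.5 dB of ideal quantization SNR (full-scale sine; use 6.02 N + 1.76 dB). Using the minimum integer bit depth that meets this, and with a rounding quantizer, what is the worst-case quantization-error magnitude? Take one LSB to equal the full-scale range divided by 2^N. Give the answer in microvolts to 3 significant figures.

374 µV

Range is 49 V.
6.02 N + 1.76 ≥ 94.5 gives N ≥ 15.405, so the minimum integer is 16.
LSB = 49 V ÷ 2^16 = 49/65536 V = 0.74768 mV.
|e|_max = LSB/2 = 374 µV.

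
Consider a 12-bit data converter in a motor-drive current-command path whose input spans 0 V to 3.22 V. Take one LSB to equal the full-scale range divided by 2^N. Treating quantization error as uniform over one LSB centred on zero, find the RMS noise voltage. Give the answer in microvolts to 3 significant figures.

227 µV

Range is 3.22 V.
LSB = 3.22 V ÷ 2^12 = 3.22/4096 V = 0.78613 mV.
σ_q = LSB/√12 = 0.78613 mV/3.4641 = 227 µV.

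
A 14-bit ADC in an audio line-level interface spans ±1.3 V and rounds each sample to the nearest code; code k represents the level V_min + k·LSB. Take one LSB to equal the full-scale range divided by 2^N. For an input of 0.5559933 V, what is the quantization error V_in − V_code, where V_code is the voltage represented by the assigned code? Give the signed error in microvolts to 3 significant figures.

The full-scale span is 1.3 − (-1.3) = 2.6 V. LSB = 2.6 V / 2^14 ≈ 158.7 µV.
Position in LSBs: (0.5559933 − (-1.3)) × 16384/2.6 = 11695.6132; rounding gives k = 11696.
V_code = V_min + k × range/2^14 = -1.3 + 11696 × 2.6/16384 = 0.55605468750 V.
V_in − V_code = 0.5559933 − (0.55605468750) = −61.4 µV.

−61.4 µV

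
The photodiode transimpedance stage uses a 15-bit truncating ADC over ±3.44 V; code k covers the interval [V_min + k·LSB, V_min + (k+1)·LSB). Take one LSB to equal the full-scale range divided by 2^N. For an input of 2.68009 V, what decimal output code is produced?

29148

Full-scale range = 3.44 V − (-3.44 V) = 6.88 V. LSB = 6.88 V / 2^15 ≈ 210.0 µV.
code = ⌊(V_in − V_min)/LSB⌋ = ⌊(V_in − V_min) × 2^15 / range⌋
     = ⌊(2.68009 − (-3.44)) × 32768 / 6.88⌋ = ⌊6.12009 × 32768/6.88⌋
     = ⌊29148.708⌋ = 29148.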